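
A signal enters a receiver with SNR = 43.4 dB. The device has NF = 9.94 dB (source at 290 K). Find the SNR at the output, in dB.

33.46 dB

By definition F = SNR_in/SNR_out, so in dB: SNR_out = SNR_in − NF
SNR_out = 43.4 − 9.94 = 33.46 dB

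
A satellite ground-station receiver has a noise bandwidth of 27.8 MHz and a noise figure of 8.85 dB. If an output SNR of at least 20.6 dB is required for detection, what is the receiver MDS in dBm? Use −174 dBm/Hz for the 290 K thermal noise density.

−70.1 dBm

Sensitivity = −174 + 10 log₁₀(B) + NF + SNR_min
= −174 + 74.44 + 8.85 + 20.6
= −70.11 dBm → −70.1 dBm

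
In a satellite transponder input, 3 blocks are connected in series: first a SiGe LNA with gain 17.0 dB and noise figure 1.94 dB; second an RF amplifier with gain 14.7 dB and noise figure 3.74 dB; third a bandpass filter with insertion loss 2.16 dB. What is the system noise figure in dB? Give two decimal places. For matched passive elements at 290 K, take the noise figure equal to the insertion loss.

Convert to linear (a loss of L dB is a gain of −L dB): F_i = 10^(NF_i/10), G_i = 10^(G_i,dB/10)
  Stage 1: F_1 = 10^(1.94/10) = 1.563, G_1 = 10^(17.0/10) = 50.12
  Stage 2: F_2 = 10^(3.74/10) = 2.366, G_2 = 10^(14.7/10) = 29.51
  Stage 3: F_3 = 10^(2.16/10) = 1.644, G_3 = 10^(−2.16/10) = 0.6081
Friis cascade:
  F = 1.563 + (2.366 − 1)/50.12 + (1.644 − 1)/1479 = 1.591
NF = 10 log₁₀(1.591) = 2.02 dB

2.02 dB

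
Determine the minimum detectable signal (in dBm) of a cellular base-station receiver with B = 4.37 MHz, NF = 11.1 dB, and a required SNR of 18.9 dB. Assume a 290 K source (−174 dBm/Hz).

−77.6 dBm

Sensitivity = −174 + 10 log₁₀(B) + NF + SNR_min
= −174 + 66.4 + 11.1 + 18.9
= −77.6 dBm → −77.6 dBm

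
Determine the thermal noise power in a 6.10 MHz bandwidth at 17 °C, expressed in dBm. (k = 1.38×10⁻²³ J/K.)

−106.1 dBm

T = 17 °C + 273.15 = 290.15 K
P_n = kTB = 1.38×10⁻²³ × 290.15 × 6.10×10⁶ = 2.44×10⁻¹⁴ W
In dBm: 10 log₁₀(2.44×10⁻¹⁴ / 10⁻³) = −106.1 dBm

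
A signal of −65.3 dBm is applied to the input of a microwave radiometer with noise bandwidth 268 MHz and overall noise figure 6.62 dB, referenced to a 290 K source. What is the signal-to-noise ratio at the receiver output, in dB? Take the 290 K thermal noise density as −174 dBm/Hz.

Noise floor: N = −174 + 10 log₁₀(B) + NF
10 log₁₀(2.68×10⁸) = 84.28 dB
N = −174 + 84.28 + 6.62 = −83.10 dBm
SNR = P_sig − N = −65.3 − (−83.10) = 17.80 dB → 17.8 dB

17.8 dB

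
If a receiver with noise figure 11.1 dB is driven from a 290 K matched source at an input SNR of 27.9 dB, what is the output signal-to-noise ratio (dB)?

16.8 dB

By definition F = SNR_in/SNR_out, so in dB: SNR_out = SNR_in − NF
SNR_out = 27.9 − 11.1 = 16.8 dB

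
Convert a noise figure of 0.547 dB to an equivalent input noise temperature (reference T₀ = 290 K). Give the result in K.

F = 10^(0.547/10) = 1.13423
T_e = (F − 1)·T₀ = (1.13423 − 1) × 290 = 38.9 K

38.9 K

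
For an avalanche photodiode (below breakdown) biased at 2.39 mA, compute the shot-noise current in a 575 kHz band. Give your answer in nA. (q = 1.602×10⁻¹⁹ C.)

I_n = √(2qI·B)
2qI·B = 2 × 1.602×10⁻¹⁹ × 2.39×10⁻³ × 5.75×10⁵ = 4.40×10⁻¹⁶ A²
I_n = √(4.40×10⁻¹⁶) = 2.10×10⁻⁸ A = 21.0 nA

21.0 nA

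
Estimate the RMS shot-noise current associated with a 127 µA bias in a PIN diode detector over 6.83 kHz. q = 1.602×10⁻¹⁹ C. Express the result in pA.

I_n = √(2qI·B)
2qI·B = 2 × 1.602×10⁻¹⁹ × 1.27×10⁻⁴ × 6.83×10³ = 2.78×10⁻¹⁹ A²
I_n = √(2.78×10⁻¹⁹) = 5.27×10⁻¹⁰ A = 527 pA

527 pA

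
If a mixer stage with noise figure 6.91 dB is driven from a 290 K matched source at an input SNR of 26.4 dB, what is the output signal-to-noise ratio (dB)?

By definition F = SNR_in/SNR_out, so in dB: SNR_out = SNR_in − NF
SNR_out = 26.4 − 6.91 = 19.49 dB

19.49 dB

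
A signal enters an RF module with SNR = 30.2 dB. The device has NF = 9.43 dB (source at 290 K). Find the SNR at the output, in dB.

20.77 dB

By definition F = SNR_in/SNR_out, so in dB: SNR_out = SNR_in − NF
SNR_out = 30.2 − 9.43 = 20.77 dB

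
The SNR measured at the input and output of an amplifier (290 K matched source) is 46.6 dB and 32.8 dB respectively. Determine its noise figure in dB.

NF (dB) = SNR_in(dB) − SNR_out(dB) when the source is at T₀
NF = 46.6 − 32.8 = 13.8 dB

13.8 dB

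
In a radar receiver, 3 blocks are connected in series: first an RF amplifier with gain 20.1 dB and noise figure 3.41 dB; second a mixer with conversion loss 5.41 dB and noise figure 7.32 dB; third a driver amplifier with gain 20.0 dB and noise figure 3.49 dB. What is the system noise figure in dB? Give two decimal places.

3.57 dB

Convert to linear (a loss of L dB is a gain of −L dB): F_i = 10^(NF_i/10), G_i = 10^(G_i,dB/10)
  Stage 1: F_1 = 10^(3.41/10) = 2.193, G_1 = 10^(20.1/10) = 102.3
  Stage 2: F_2 = 10^(7.32/10) = 5.395, G_2 = 10^(−5.41/10) = 0.2877
  Stage 3: F_3 = 10^(3.49/10) = 2.234, G_3 = 10^(20.0/10) = 100.0
Friis cascade:
  F = 2.193 + (5.395 − 1)/102.3 + (2.234 − 1)/29.44 = 2.278
NF = 10 log₁₀(2.278) = 3.57 dB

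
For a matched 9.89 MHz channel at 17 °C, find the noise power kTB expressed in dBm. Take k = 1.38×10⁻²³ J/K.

−104.0 dBm

T = 17 °C + 273.15 = 290.15 K
P_n = kTB = 1.38×10⁻²³ × 290.15 × 9.89×10⁶ = 3.96×10⁻¹⁴ W
In dBm: 10 log₁₀(3.96×10⁻¹⁴ / 10⁻³) = −104.0 dBm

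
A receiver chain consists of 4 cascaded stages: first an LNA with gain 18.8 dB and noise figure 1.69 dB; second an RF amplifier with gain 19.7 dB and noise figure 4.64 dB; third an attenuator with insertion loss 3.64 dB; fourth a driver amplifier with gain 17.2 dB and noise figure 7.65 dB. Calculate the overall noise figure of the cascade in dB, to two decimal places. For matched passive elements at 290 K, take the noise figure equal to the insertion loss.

1.77 dB

Convert to linear (a loss of L dB is a gain of −L dB): F_i = 10^(NF_i/10), G_i = 10^(G_i,dB/10)
  Stage 1: F_1 = 10^(1.69/10) = 1.476, G_1 = 10^(18.8/10) = 75.86
  Stage 2: F_2 = 10^(4.64/10) = 2.911, G_2 = 10^(19.7/10) = 93.33
  Stage 3: F_3 = 10^(3.64/10) = 2.312, G_3 = 10^(−3.64/10) = 0.4325
  Stage 4: F_4 = 10^(7.65/10) = 5.821, G_4 = 10^(17.2/10) = 52.48
Friis cascade:
  F = 1.476 + (2.911 − 1)/75.86 + (2.312 − 1)/7079 + (5.821 − 1)/3062 = 1.503
NF = 10 log₁₀(1.503) = 1.77 dB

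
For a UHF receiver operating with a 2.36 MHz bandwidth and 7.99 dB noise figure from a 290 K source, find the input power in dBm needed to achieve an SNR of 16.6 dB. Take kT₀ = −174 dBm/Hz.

Sensitivity = −174 + 10 log₁₀(B) + NF + SNR_min
= −174 + 63.73 + 7.99 + 16.6
= −85.68 dBm → −85.7 dBm

−85.7 dBm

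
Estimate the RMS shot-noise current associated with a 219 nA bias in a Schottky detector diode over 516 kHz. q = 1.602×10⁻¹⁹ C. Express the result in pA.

I_n = √(2qI·B)
2qI·B = 2 × 1.602×10⁻¹⁹ × 2.19×10⁻⁷ × 5.16×10⁵ = 3.62×10⁻²⁰ A²
I_n = √(3.62×10⁻²⁰) = 1.90×10⁻¹⁰ A = 190 pA

190 pA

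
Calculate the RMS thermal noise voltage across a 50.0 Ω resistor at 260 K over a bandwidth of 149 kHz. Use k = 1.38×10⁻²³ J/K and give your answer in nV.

V_n = √(4kTRB)
4kTRB = 4 × 1.38×10⁻²³ × 260 × 5.00×10¹ × 1.49×10⁵ = 1.07×10⁻¹³ V²
V_n = √(1.07×10⁻¹³) = 3.27×10⁻⁷ V = 327 nV

327 nV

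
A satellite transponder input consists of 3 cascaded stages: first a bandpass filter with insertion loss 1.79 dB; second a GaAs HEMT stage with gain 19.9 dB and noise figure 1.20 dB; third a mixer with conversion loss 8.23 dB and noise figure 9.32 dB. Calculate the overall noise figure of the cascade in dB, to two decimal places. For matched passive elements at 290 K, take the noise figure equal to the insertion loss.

3.24 dB

Convert to linear (a loss of L dB is a gain of −L dB): F_i = 10^(NF_i/10), G_i = 10^(G_i,dB/10)
  Stage 1: F_1 = 10^(1.79/10) = 1.510, G_1 = 10^(−1.79/10) = 0.6622
  Stage 2: F_2 = 10^(1.20/10) = 1.318, G_2 = 10^(19.9/10) = 97.72
  Stage 3: F_3 = 10^(9.32/10) = 8.551, G_3 = 10^(−8.23/10) = 0.1503
Friis cascade:
  F = 1.510 + (1.318 − 1)/0.6622 + (8.551 − 1)/64.71 = 2.107
NF = 10 log₁₀(2.107) = 3.24 dB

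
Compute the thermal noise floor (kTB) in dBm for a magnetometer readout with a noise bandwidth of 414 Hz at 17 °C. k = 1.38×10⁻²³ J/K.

T = 17 °C + 273.15 = 290.15 K
P_n = kTB = 1.38×10⁻²³ × 290.15 × 4.14×10² = 1.66×10⁻¹⁸ W
In dBm: 10 log₁₀(1.66×10⁻¹⁸ / 10⁻³) = −147.8 dBm

−147.8 dBm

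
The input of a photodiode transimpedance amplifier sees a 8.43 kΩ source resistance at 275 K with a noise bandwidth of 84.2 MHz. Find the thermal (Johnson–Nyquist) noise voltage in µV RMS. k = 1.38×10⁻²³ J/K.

104 µV

V_n = √(4kTRB)
4kTRB = 4 × 1.38×10⁻²³ × 275 × 8.43×10³ × 8.42×10⁷ = 1.08×10⁻⁸ V²
V_n = √(1.08×10⁻⁸) = 1.04×10⁻⁴ V = 104 µV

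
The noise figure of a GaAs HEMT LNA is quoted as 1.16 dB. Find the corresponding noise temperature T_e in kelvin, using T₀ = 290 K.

88.8 K

F = 10^(1.16/10) = 1.30617
T_e = (F − 1)·T₀ = (1.30617 − 1) × 290 = 88.8 K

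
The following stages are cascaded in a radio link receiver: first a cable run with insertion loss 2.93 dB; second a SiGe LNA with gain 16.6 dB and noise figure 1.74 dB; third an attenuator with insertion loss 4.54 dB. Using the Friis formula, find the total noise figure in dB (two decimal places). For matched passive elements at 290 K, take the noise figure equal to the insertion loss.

Convert to linear (a loss of L dB is a gain of −L dB): F_i = 10^(NF_i/10), G_i = 10^(G_i,dB/10)
  Stage 1: F_1 = 10^(2.93/10) = 1.963, G_1 = 10^(−2.93/10) = 0.5093
  Stage 2: F_2 = 10^(1.74/10) = 1.493, G_2 = 10^(16.6/10) = 45.71
  Stage 3: F_3 = 10^(4.54/10) = 2.844, G_3 = 10^(−4.54/10) = 0.3516
Friis cascade:
  F = 1.963 + (1.493 − 1)/0.5093 + (2.844 − 1)/23.28 = 3.010
NF = 10 log₁₀(3.010) = 4.79 dB

4.79 dB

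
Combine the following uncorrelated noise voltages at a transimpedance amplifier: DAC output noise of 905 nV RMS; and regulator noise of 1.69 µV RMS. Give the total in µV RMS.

1.92 µV

Uncorrelated sources add in power (mean-square): V_tot = √(ΣV_i²)
V_tot = √[(9.05×10⁻⁷)² + (1.69×10⁻⁶)²] = 1.92×10⁻⁶ V = 1.92 µV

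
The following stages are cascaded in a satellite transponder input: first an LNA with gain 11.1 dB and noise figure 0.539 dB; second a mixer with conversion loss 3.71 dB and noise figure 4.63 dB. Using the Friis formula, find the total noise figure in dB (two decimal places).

Convert to linear (a loss of L dB is a gain of −L dB): F_i = 10^(NF_i/10), G_i = 10^(G_i,dB/10)
  Stage 1: F_1 = 10^(0.539/10) = 1.132, G_1 = 10^(11.1/10) = 12.88
  Stage 2: F_2 = 10^(4.63/10) = 2.904, G_2 = 10^(−3.71/10) = 0.4256
Friis cascade:
  F = 1.132 + (2.904 − 1)/12.88 = 1.280
NF = 10 log₁₀(1.280) = 1.07 dB

1.07 dB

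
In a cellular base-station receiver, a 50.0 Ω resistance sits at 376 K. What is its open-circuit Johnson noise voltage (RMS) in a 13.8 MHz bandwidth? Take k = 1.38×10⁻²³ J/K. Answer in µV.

V_n = √(4kTRB)
4kTRB = 4 × 1.38×10⁻²³ × 376 × 5.00×10¹ × 1.38×10⁷ = 1.43×10⁻¹¹ V²
V_n = √(1.43×10⁻¹¹) = 3.78×10⁻⁶ V = 3.78 µV

3.78 µV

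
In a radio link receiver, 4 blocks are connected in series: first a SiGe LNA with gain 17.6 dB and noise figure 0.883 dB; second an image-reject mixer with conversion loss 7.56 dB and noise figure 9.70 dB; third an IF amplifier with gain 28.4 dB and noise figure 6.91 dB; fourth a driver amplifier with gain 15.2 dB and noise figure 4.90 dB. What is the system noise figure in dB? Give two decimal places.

2.45 dB

Convert to linear (a loss of L dB is a gain of −L dB): F_i = 10^(NF_i/10), G_i = 10^(G_i,dB/10)
  Stage 1: F_1 = 10^(0.883/10) = 1.225, G_1 = 10^(17.6/10) = 57.54
  Stage 2: F_2 = 10^(9.70/10) = 9.333, G_2 = 10^(−7.56/10) = 0.1754
  Stage 3: F_3 = 10^(6.91/10) = 4.909, G_3 = 10^(28.4/10) = 691.8
  Stage 4: F_4 = 10^(4.90/10) = 3.090, G_4 = 10^(15.2/10) = 33.11
Friis cascade:
  F = 1.225 + (9.333 − 1)/57.54 + (4.909 − 1)/10.09 + (3.090 − 1)/6982 = 1.758
NF = 10 log₁₀(1.758) = 2.45 dB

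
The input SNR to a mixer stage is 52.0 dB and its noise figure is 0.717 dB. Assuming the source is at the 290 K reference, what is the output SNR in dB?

By definition F = SNR_in/SNR_out, so in dB: SNR_out = SNR_in − NF
SNR_out = 52.0 − 0.717 = 51.283 dB

51.283 dB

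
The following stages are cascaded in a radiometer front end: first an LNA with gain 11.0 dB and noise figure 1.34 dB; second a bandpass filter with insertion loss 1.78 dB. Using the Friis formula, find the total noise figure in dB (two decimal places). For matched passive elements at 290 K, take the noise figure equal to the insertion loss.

Convert to linear (a loss of L dB is a gain of −L dB): F_i = 10^(NF_i/10), G_i = 10^(G_i,dB/10)
  Stage 1: F_1 = 10^(1.34/10) = 1.361, G_1 = 10^(11.0/10) = 12.59
  Stage 2: F_2 = 10^(1.78/10) = 1.507, G_2 = 10^(−1.78/10) = 0.6637
Friis cascade:
  F = 1.361 + (1.507 − 1)/12.59 = 1.402
NF = 10 log₁₀(1.402) = 1.47 dB

1.47 dB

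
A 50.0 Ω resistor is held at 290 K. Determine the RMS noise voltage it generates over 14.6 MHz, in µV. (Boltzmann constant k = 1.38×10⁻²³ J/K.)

V_n = √(4kTRB)
4kTRB = 4 × 1.38×10⁻²³ × 290 × 5.00×10¹ × 1.46×10⁷ = 1.17×10⁻¹¹ V²
V_n = √(1.17×10⁻¹¹) = 3.42×10⁻⁶ V = 3.42 µV

3.42 µV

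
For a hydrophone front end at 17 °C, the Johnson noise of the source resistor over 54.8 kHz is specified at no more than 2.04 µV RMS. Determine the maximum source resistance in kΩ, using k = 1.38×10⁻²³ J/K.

T = 17 °C + 273.15 = 290.15 K
Johnson–Nyquist: V_n = √(4kTRB) ⇒ R = V_n² / (4kTB)
4kTB = 4 × 1.38×10⁻²³ × 290.15 × 5.48×10⁴ = 8.78×10⁻¹⁶
R = (2.04×10⁻⁶)² / 8.78×10⁻¹⁶ = 4.74×10³ Ω = 4.74 kΩ

4.74 kΩ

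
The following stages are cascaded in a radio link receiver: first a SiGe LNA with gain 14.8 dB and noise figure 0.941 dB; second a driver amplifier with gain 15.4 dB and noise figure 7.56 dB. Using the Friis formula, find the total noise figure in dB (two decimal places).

1.45 dB

Convert to linear (a loss of L dB is a gain of −L dB): F_i = 10^(NF_i/10), G_i = 10^(G_i,dB/10)
  Stage 1: F_1 = 10^(0.941/10) = 1.242, G_1 = 10^(14.8/10) = 30.20
  Stage 2: F_2 = 10^(7.56/10) = 5.702, G_2 = 10^(15.4/10) = 34.67
Friis cascade:
  F = 1.242 + (5.702 − 1)/30.20 = 1.398
NF = 10 log₁₀(1.398) = 1.45 dB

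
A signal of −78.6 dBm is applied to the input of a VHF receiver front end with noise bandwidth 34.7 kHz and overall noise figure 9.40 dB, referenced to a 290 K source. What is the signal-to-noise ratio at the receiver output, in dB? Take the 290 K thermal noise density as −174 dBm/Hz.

Noise floor: N = −174 + 10 log₁₀(B) + NF
10 log₁₀(3.47×10⁴) = 45.4 dB
N = −174 + 45.4 + 9.40 = −119.20 dBm
SNR = P_sig − N = −78.6 − (−119.20) = 40.60 dB → 40.6 dB

40.6 dB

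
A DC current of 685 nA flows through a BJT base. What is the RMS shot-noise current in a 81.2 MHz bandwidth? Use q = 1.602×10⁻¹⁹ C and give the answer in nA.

4.22 nA

I_n = √(2qI·B)
2qI·B = 2 × 1.602×10⁻¹⁹ × 6.85×10⁻⁷ × 8.12×10⁷ = 1.78×10⁻¹⁷ A²
I_n = √(1.78×10⁻¹⁷) = 4.22×10⁻⁹ A = 4.22 nA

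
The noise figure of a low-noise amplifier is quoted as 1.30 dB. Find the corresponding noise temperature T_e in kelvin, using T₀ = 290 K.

F = 10^(1.30/10) = 1.34896
T_e = (F − 1)·T₀ = (1.34896 − 1) × 290 = 101 K

101 K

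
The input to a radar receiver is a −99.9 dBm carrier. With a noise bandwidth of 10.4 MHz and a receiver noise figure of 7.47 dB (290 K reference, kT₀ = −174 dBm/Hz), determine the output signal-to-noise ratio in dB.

Noise floor: N = −174 + 10 log₁₀(B) + NF
10 log₁₀(1.04×10⁷) = 70.17 dB
N = −174 + 70.17 + 7.47 = −96.36 dBm
SNR = P_sig − N = −99.9 − (−96.36) = −3.54 dB → −3.5 dB

−3.5 dB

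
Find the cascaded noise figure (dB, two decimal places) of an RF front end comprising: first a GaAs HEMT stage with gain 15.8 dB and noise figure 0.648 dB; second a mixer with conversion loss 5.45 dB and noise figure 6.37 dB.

0.96 dB

Convert to linear (a loss of L dB is a gain of −L dB): F_i = 10^(NF_i/10), G_i = 10^(G_i,dB/10)
  Stage 1: F_1 = 10^(0.648/10) = 1.161, G_1 = 10^(15.8/10) = 38.02
  Stage 2: F_2 = 10^(6.37/10) = 4.335, G_2 = 10^(−5.45/10) = 0.2851
Friis cascade:
  F = 1.161 + (4.335 − 1)/38.02 = 1.249
NF = 10 log₁₀(1.249) = 0.96 dB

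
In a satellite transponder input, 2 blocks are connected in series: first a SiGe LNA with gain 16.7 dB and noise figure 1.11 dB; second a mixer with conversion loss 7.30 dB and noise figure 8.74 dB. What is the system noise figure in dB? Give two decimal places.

Convert to linear (a loss of L dB is a gain of −L dB): F_i = 10^(NF_i/10), G_i = 10^(G_i,dB/10)
  Stage 1: F_1 = 10^(1.11/10) = 1.291, G_1 = 10^(16.7/10) = 46.77
  Stage 2: F_2 = 10^(8.74/10) = 7.482, G_2 = 10^(−7.30/10) = 0.1862
Friis cascade:
  F = 1.291 + (7.482 − 1)/46.77 = 1.430
NF = 10 log₁₀(1.430) = 1.55 dB

1.55 dB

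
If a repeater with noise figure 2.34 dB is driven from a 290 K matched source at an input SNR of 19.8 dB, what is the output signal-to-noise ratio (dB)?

By definition F = SNR_in/SNR_out, so in dB: SNR_out = SNR_in − NF
SNR_out = 19.8 − 2.34 = 17.46 dB

17.46 dB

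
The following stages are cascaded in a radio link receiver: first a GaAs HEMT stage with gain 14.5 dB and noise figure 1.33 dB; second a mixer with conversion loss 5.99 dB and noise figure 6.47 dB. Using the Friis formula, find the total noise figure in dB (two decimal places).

1.70 dB

Convert to linear (a loss of L dB is a gain of −L dB): F_i = 10^(NF_i/10), G_i = 10^(G_i,dB/10)
  Stage 1: F_1 = 10^(1.33/10) = 1.358, G_1 = 10^(14.5/10) = 28.18
  Stage 2: F_2 = 10^(6.47/10) = 4.436, G_2 = 10^(−5.99/10) = 0.2518
Friis cascade:
  F = 1.358 + (4.436 − 1)/28.18 = 1.480
NF = 10 log₁₀(1.480) = 1.70 dB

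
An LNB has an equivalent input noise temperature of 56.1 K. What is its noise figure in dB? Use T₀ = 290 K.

0.768 dB

F = 1 + T_e/T₀ = 1 + 56.1/290 = 1.19345
NF = 10 log₁₀(1.19345) = 0.768 dB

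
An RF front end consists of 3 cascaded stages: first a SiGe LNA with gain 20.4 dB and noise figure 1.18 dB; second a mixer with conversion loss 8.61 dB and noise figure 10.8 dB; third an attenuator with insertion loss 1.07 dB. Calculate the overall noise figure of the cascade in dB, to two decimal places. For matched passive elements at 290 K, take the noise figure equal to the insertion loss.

1.56 dB

Convert to linear (a loss of L dB is a gain of −L dB): F_i = 10^(NF_i/10), G_i = 10^(G_i,dB/10)
  Stage 1: F_1 = 10^(1.18/10) = 1.312, G_1 = 10^(20.4/10) = 109.6
  Stage 2: F_2 = 10^(10.8/10) = 12.02, G_2 = 10^(−8.61/10) = 0.1377
  Stage 3: F_3 = 10^(1.07/10) = 1.279, G_3 = 10^(−1.07/10) = 0.7816
Friis cascade:
  F = 1.312 + (12.02 − 1)/109.6 + (1.279 − 1)/15.10 = 1.431
NF = 10 log₁₀(1.431) = 1.56 dB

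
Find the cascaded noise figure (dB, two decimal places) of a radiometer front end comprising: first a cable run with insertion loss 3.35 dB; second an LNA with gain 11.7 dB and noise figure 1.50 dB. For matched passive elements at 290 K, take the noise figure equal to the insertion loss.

4.85 dB

Convert to linear (a loss of L dB is a gain of −L dB): F_i = 10^(NF_i/10), G_i = 10^(G_i,dB/10)
  Stage 1: F_1 = 10^(3.35/10) = 2.163, G_1 = 10^(−3.35/10) = 0.4624
  Stage 2: F_2 = 10^(1.50/10) = 1.413, G_2 = 10^(11.7/10) = 14.79
Friis cascade:
  F = 2.163 + (1.413 − 1)/0.4624 = 3.055
NF = 10 log₁₀(3.055) = 4.85 dB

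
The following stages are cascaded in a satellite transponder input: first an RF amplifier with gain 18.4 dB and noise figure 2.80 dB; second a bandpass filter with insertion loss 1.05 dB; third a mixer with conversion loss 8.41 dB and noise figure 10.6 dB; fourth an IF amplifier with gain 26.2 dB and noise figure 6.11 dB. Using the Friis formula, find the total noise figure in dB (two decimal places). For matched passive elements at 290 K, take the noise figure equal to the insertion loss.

3.97 dB

Convert to linear (a loss of L dB is a gain of −L dB): F_i = 10^(NF_i/10), G_i = 10^(G_i,dB/10)
  Stage 1: F_1 = 10^(2.80/10) = 1.905, G_1 = 10^(18.4/10) = 69.18
  Stage 2: F_2 = 10^(1.05/10) = 1.274, G_2 = 10^(−1.05/10) = 0.7852
  Stage 3: F_3 = 10^(10.6/10) = 11.48, G_3 = 10^(−8.41/10) = 0.1442
  Stage 4: F_4 = 10^(6.11/10) = 4.083, G_4 = 10^(26.2/10) = 416.9
Friis cascade:
  F = 1.905 + (1.274 − 1)/69.18 + (11.48 − 1)/54.33 + (4.083 − 1)/7.834 = 2.496
NF = 10 log₁₀(2.496) = 3.97 dB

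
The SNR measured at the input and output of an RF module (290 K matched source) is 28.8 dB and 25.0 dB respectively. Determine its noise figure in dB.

3.8 dB

NF (dB) = SNR_in(dB) − SNR_out(dB) when the source is at T₀
NF = 28.8 − 25.0 = 3.8 dB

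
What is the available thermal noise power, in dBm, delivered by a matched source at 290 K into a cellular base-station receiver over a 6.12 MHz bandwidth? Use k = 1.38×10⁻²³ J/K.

−106.1 dBm

P_n = kTB = 1.38×10⁻²³ × 290 × 6.12×10⁶ = 2.45×10⁻¹⁴ W
In dBm: 10 log₁₀(2.45×10⁻¹⁴ / 10⁻³) = −106.1 dBm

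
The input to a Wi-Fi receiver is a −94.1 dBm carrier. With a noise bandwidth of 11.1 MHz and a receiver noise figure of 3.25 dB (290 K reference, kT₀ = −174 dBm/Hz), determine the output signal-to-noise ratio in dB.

Noise floor: N = −174 + 10 log₁₀(B) + NF
10 log₁₀(1.11×10⁷) = 70.45 dB
N = −174 + 70.45 + 3.25 = −100.30 dBm
SNR = P_sig − N = −94.1 − (−100.30) = 6.20 dB → 6.2 dB

6.2 dB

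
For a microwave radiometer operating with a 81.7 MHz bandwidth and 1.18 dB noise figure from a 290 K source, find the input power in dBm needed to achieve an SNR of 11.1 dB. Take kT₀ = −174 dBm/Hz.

Sensitivity = −174 + 10 log₁₀(B) + NF + SNR_min
= −174 + 79.12 + 1.18 + 11.1
= −82.60 dBm → −82.6 dBm

−82.6 dBm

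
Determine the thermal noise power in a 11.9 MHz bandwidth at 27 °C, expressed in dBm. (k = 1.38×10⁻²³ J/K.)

−103.1 dBm

T = 27 °C + 273.15 = 300.15 K
P_n = kTB = 1.38×10⁻²³ × 300.15 × 1.19×10⁷ = 4.93×10⁻¹⁴ W
In dBm: 10 log₁₀(4.93×10⁻¹⁴ / 10⁻³) = −103.1 dBm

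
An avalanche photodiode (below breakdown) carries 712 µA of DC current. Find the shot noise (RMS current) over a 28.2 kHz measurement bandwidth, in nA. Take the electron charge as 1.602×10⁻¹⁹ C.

I_n = √(2qI·B)
2qI·B = 2 × 1.602×10⁻¹⁹ × 7.12×10⁻⁴ × 2.82×10⁴ = 6.43×10⁻¹⁸ A²
I_n = √(6.43×10⁻¹⁸) = 2.54×10⁻⁹ A = 2.54 nA

2.54 nA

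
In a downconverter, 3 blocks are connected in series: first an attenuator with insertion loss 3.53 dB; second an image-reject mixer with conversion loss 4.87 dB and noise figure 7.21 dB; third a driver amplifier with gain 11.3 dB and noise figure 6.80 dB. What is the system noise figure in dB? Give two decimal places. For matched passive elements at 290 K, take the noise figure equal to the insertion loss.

15.80 dB

Convert to linear (a loss of L dB is a gain of −L dB): F_i = 10^(NF_i/10), G_i = 10^(G_i,dB/10)
  Stage 1: F_1 = 10^(3.53/10) = 2.254, G_1 = 10^(−3.53/10) = 0.4436
  Stage 2: F_2 = 10^(7.21/10) = 5.260, G_2 = 10^(−4.87/10) = 0.3258
  Stage 3: F_3 = 10^(6.80/10) = 4.786, G_3 = 10^(11.3/10) = 13.49
Friis cascade:
  F = 2.254 + (5.260 − 1)/0.4436 + (4.786 − 1)/0.1445 = 38.05
NF = 10 log₁₀(38.05) = 15.80 dB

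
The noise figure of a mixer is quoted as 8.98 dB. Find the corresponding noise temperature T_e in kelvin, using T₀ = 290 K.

F = 10^(8.98/10) = 7.90679
T_e = (F − 1)·T₀ = (7.90679 − 1) × 290 = 2003 K

2003 K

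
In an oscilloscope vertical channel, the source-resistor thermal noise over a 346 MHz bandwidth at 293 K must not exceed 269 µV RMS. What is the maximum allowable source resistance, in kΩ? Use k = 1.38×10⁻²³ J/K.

Johnson–Nyquist: V_n = √(4kTRB) ⇒ R = V_n² / (4kTB)
4kTB = 4 × 1.38×10⁻²³ × 293 × 3.46×10⁸ = 5.60×10⁻¹²
R = (2.69×10⁻⁴)² / 5.60×10⁻¹² = 1.29×10⁴ Ω = 12.9 kΩ

12.9 kΩ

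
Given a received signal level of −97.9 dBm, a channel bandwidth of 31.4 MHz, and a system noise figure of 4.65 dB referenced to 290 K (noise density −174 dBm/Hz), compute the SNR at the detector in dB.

Noise floor: N = −174 + 10 log₁₀(B) + NF
10 log₁₀(3.14×10⁷) = 74.97 dB
N = −174 + 74.97 + 4.65 = −94.38 dBm
SNR = P_sig − N = −97.9 − (−94.38) = −3.52 dB → −3.5 dB

−3.5 dB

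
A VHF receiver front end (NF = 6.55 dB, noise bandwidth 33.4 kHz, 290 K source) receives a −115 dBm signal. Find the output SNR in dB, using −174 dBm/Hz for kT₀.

7.2 dB

Noise floor: N = −174 + 10 log₁₀(B) + NF
10 log₁₀(3.34×10⁴) = 45.24 dB
N = −174 + 45.24 + 6.55 = −122.21 dBm
SNR = P_sig − N = −115 − (−122.21) = 7.21 dB → 7.2 dB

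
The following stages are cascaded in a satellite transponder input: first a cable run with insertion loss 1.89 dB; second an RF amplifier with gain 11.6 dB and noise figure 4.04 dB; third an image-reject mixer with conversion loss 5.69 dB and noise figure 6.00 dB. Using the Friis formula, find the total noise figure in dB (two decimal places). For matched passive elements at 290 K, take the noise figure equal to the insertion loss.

Convert to linear (a loss of L dB is a gain of −L dB): F_i = 10^(NF_i/10), G_i = 10^(G_i,dB/10)
  Stage 1: F_1 = 10^(1.89/10) = 1.545, G_1 = 10^(−1.89/10) = 0.6471
  Stage 2: F_2 = 10^(4.04/10) = 2.535, G_2 = 10^(11.6/10) = 14.45
  Stage 3: F_3 = 10^(6.00/10) = 3.981, G_3 = 10^(−5.69/10) = 0.2698
Friis cascade:
  F = 1.545 + (2.535 − 1)/0.6471 + (3.981 − 1)/9.354 = 4.236
NF = 10 log₁₀(4.236) = 6.27 dB

6.27 dB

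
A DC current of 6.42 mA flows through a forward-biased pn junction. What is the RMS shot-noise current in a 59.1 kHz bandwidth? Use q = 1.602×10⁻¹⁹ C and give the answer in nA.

I_n = √(2qI·B)
2qI·B = 2 × 1.602×10⁻¹⁹ × 6.42×10⁻³ × 5.91×10⁴ = 1.22×10⁻¹⁶ A²
I_n = √(1.22×10⁻¹⁶) = 1.10×10⁻⁸ A = 11.0 nA

11.0 nA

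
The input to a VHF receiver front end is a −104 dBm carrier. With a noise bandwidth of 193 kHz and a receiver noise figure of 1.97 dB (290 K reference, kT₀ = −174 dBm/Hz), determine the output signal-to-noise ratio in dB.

15.2 dB

Noise floor: N = −174 + 10 log₁₀(B) + NF
10 log₁₀(1.93×10⁵) = 52.86 dB
N = −174 + 52.86 + 1.97 = −119.17 dBm
SNR = P_sig − N = −104 − (−119.17) = 15.17 dB → 15.2 dB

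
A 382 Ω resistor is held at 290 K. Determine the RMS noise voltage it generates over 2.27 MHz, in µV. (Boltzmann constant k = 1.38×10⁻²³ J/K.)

3.73 µV

V_n = √(4kTRB)
4kTRB = 4 × 1.38×10⁻²³ × 290 × 3.82×10² × 2.27×10⁶ = 1.39×10⁻¹¹ V²
V_n = √(1.39×10⁻¹¹) = 3.73×10⁻⁶ V = 3.73 µV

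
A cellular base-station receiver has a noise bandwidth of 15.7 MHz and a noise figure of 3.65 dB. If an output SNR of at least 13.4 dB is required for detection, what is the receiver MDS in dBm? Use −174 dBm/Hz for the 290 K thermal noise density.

−85.0 dBm

Sensitivity = −174 + 10 log₁₀(B) + NF + SNR_min
= −174 + 71.96 + 3.65 + 13.4
= −84.99 dBm → −85.0 dBm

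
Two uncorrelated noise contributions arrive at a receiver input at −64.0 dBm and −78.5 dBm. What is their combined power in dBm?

−63.8 dBm

Convert to linear, add, convert back:
P₁ = 3.98×10⁻¹⁰ W, P₂ = 1.41×10⁻¹¹ W
P_tot = 4.12×10⁻¹⁰ W → 10 log₁₀(P_tot / 10⁻³) = −63.8 dBm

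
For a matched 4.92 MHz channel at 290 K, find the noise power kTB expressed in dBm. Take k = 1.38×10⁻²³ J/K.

−107.1 dBm

P_n = kTB = 1.38×10⁻²³ × 290 × 4.92×10⁶ = 1.97×10⁻¹⁴ W
In dBm: 10 log₁₀(1.97×10⁻¹⁴ / 10⁻³) = −107.1 dBm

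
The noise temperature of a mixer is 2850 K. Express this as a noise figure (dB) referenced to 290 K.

10.35 dB

F = 1 + T_e/T₀ = 1 + 2850/290 = 10.8276
NF = 10 log₁₀(10.8276) = 10.35 dB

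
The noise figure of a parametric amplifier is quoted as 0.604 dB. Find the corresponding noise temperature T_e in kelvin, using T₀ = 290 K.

43.3 K

F = 10^(0.604/10) = 1.14921
T_e = (F − 1)·T₀ = (1.14921 − 1) × 290 = 43.3 K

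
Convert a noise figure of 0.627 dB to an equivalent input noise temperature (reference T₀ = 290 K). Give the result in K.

F = 10^(0.627/10) = 1.15531
T_e = (F − 1)·T₀ = (1.15531 − 1) × 290 = 45.0 K

45.0 K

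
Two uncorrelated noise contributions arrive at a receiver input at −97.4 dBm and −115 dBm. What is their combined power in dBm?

−97.3 dBm

Convert to linear, add, convert back:
P₁ = 1.82×10⁻¹³ W, P₂ = 3.16×10⁻¹⁵ W
P_tot = 1.85×10⁻¹³ W → 10 log₁₀(P_tot / 10⁻³) = −97.3 dBm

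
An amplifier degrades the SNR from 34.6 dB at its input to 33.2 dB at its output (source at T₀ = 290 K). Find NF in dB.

1.4 dB

NF (dB) = SNR_in(dB) − SNR_out(dB) when the source is at T₀
NF = 34.6 − 33.2 = 1.4 dB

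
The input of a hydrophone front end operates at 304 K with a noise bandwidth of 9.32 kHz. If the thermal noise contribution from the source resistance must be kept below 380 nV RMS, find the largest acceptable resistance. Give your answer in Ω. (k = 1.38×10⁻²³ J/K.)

Johnson–Nyquist: V_n = √(4kTRB) ⇒ R = V_n² / (4kTB)
4kTB = 4 × 1.38×10⁻²³ × 304 × 9.32×10³ = 1.56×10⁻¹⁶
R = (3.80×10⁻⁷)² / 1.56×10⁻¹⁶ = 9.23×10² Ω = 923 Ω

923 Ω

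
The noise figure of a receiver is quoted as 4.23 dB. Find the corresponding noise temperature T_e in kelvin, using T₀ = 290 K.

F = 10^(4.23/10) = 2.6485
T_e = (F − 1)·T₀ = (2.6485 − 1) × 290 = 478 K

478 K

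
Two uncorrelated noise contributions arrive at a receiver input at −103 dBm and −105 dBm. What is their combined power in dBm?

−100.9 dBm

Convert to linear, add, convert back:
P₁ = 5.01×10⁻¹⁴ W, P₂ = 3.16×10⁻¹⁴ W
P_tot = 8.17×10⁻¹⁴ W → 10 log₁₀(P_tot / 10⁻³) = −100.9 dBm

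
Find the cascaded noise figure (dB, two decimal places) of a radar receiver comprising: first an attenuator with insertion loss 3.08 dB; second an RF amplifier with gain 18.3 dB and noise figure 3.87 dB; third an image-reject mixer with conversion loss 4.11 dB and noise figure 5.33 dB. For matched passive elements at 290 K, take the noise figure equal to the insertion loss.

Convert to linear (a loss of L dB is a gain of −L dB): F_i = 10^(NF_i/10), G_i = 10^(G_i,dB/10)
  Stage 1: F_1 = 10^(3.08/10) = 2.032, G_1 = 10^(−3.08/10) = 0.4920
  Stage 2: F_2 = 10^(3.87/10) = 2.438, G_2 = 10^(18.3/10) = 67.61
  Stage 3: F_3 = 10^(5.33/10) = 3.412, G_3 = 10^(−4.11/10) = 0.3882
Friis cascade:
  F = 2.032 + (2.438 − 1)/0.4920 + (3.412 − 1)/33.27 = 5.027
NF = 10 log₁₀(5.027) = 7.01 dB

7.01 dB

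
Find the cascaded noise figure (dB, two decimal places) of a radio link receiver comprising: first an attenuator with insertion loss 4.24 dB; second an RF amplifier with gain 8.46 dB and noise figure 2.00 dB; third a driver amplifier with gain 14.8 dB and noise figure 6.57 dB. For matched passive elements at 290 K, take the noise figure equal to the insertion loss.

Convert to linear (a loss of L dB is a gain of −L dB): F_i = 10^(NF_i/10), G_i = 10^(G_i,dB/10)
  Stage 1: F_1 = 10^(4.24/10) = 2.655, G_1 = 10^(−4.24/10) = 0.3767
  Stage 2: F_2 = 10^(2.00/10) = 1.585, G_2 = 10^(8.46/10) = 7.015
  Stage 3: F_3 = 10^(6.57/10) = 4.539, G_3 = 10^(14.8/10) = 30.20
Friis cascade:
  F = 2.655 + (1.585 − 1)/0.3767 + (4.539 − 1)/2.642 = 5.547
NF = 10 log₁₀(5.547) = 7.44 dB

7.44 dB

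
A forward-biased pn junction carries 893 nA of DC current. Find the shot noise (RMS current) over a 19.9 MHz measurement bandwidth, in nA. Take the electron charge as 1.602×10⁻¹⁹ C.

2.39 nA

I_n = √(2qI·B)
2qI·B = 2 × 1.602×10⁻¹⁹ × 8.93×10⁻⁷ × 1.99×10⁷ = 5.69×10⁻¹⁸ A²
I_n = √(5.69×10⁻¹⁸) = 2.39×10⁻⁹ A = 2.39 nA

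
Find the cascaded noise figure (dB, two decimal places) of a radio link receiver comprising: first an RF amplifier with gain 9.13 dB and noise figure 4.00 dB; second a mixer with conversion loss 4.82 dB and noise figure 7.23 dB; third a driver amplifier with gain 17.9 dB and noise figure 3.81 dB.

5.51 dB

Convert to linear (a loss of L dB is a gain of −L dB): F_i = 10^(NF_i/10), G_i = 10^(G_i,dB/10)
  Stage 1: F_1 = 10^(4.00/10) = 2.512, G_1 = 10^(9.13/10) = 8.185
  Stage 2: F_2 = 10^(7.23/10) = 5.284, G_2 = 10^(−4.82/10) = 0.3296
  Stage 3: F_3 = 10^(3.81/10) = 2.404, G_3 = 10^(17.9/10) = 61.66
Friis cascade:
  F = 2.512 + (5.284 − 1)/8.185 + (2.404 − 1)/2.698 = 3.556
NF = 10 log₁₀(3.556) = 5.51 dB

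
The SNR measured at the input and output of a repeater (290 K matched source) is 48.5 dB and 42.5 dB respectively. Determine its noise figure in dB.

6.0 dB

NF (dB) = SNR_in(dB) − SNR_out(dB) when the source is at T₀
NF = 48.5 − 42.5 = 6.0 dB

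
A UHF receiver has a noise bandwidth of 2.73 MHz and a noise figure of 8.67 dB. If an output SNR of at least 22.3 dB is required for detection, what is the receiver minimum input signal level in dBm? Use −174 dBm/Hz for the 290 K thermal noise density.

Sensitivity = −174 + 10 log₁₀(B) + NF + SNR_min
= −174 + 64.36 + 8.67 + 22.3
= −78.67 dBm → −78.7 dBm

−78.7 dBm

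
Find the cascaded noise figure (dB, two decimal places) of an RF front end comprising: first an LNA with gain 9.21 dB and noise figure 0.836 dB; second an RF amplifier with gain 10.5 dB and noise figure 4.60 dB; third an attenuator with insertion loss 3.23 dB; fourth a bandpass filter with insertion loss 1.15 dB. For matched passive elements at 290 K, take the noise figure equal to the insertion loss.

Convert to linear (a loss of L dB is a gain of −L dB): F_i = 10^(NF_i/10), G_i = 10^(G_i,dB/10)
  Stage 1: F_1 = 10^(0.836/10) = 1.212, G_1 = 10^(9.21/10) = 8.337
  Stage 2: F_2 = 10^(4.60/10) = 2.884, G_2 = 10^(10.5/10) = 11.22
  Stage 3: F_3 = 10^(3.23/10) = 2.104, G_3 = 10^(−3.23/10) = 0.4753
  Stage 4: F_4 = 10^(1.15/10) = 1.303, G_4 = 10^(−1.15/10) = 0.7674
Friis cascade:
  F = 1.212 + (2.884 − 1)/8.337 + (2.104 − 1)/93.54 + (1.303 − 1)/44.46 = 1.457
NF = 10 log₁₀(1.457) = 1.63 dB

1.63 dB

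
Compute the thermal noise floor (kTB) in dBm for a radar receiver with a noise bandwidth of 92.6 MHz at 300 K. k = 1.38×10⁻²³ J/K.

−94.2 dBm

P_n = kTB = 1.38×10⁻²³ × 300 × 9.26×10⁷ = 3.83×10⁻¹³ W
In dBm: 10 log₁₀(3.83×10⁻¹³ / 10⁻³) = −94.2 dBm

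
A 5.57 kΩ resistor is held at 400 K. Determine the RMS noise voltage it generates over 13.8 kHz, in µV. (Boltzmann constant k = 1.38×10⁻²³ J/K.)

1.30 µV

V_n = √(4kTRB)
4kTRB = 4 × 1.38×10⁻²³ × 400 × 5.57×10³ × 1.38×10⁴ = 1.70×10⁻¹² V²
V_n = √(1.70×10⁻¹²) = 1.30×10⁻⁶ V = 1.30 µV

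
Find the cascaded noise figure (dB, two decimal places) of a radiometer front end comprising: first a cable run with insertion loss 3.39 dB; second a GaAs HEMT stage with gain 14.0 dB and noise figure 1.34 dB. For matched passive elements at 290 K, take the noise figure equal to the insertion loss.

Convert to linear (a loss of L dB is a gain of −L dB): F_i = 10^(NF_i/10), G_i = 10^(G_i,dB/10)
  Stage 1: F_1 = 10^(3.39/10) = 2.183, G_1 = 10^(−3.39/10) = 0.4581
  Stage 2: F_2 = 10^(1.34/10) = 1.361, G_2 = 10^(14.0/10) = 25.12
Friis cascade:
  F = 2.183 + (1.361 − 1)/0.4581 = 2.972
NF = 10 log₁₀(2.972) = 4.73 dB

4.73 dB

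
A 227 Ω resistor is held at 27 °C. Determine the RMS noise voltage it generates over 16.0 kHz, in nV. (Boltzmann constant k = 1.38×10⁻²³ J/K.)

245 nV

T = 27 °C + 273.15 = 300.15 K
V_n = √(4kTRB)
4kTRB = 4 × 1.38×10⁻²³ × 300.15 × 2.27×10² × 1.60×10⁴ = 6.02×10⁻¹⁴ V²
V_n = √(6.02×10⁻¹⁴) = 2.45×10⁻⁷ V = 245 nV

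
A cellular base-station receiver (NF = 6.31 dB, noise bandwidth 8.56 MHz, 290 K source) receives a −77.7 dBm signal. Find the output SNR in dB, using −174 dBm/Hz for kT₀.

Noise floor: N = −174 + 10 log₁₀(B) + NF
10 log₁₀(8.56×10⁶) = 69.32 dB
N = −174 + 69.32 + 6.31 = −98.37 dBm
SNR = P_sig − N = −77.7 − (−98.37) = 20.67 dB → 20.7 dB

20.7 dB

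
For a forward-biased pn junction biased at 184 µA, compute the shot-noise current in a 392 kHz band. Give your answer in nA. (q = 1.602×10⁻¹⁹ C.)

4.81 nA

I_n = √(2qI·B)
2qI·B = 2 × 1.602×10⁻¹⁹ × 1.84×10⁻⁴ × 3.92×10⁵ = 2.31×10⁻¹⁷ A²
I_n = √(2.31×10⁻¹⁷) = 4.81×10⁻⁹ A = 4.81 nA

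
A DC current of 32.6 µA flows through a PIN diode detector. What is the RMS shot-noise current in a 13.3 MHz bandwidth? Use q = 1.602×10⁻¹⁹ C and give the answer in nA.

11.8 nA

I_n = √(2qI·B)
2qI·B = 2 × 1.602×10⁻¹⁹ × 3.26×10⁻⁵ × 1.33×10⁷ = 1.39×10⁻¹⁶ A²
I_n = √(1.39×10⁻¹⁶) = 1.18×10⁻⁸ A = 11.8 nA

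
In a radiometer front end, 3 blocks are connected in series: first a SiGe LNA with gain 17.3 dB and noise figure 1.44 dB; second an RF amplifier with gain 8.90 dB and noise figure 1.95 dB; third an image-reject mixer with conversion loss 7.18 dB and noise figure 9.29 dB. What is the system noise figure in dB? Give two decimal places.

1.53 dB

Convert to linear (a loss of L dB is a gain of −L dB): F_i = 10^(NF_i/10), G_i = 10^(G_i,dB/10)
  Stage 1: F_1 = 10^(1.44/10) = 1.393, G_1 = 10^(17.3/10) = 53.70
  Stage 2: F_2 = 10^(1.95/10) = 1.567, G_2 = 10^(8.90/10) = 7.762
  Stage 3: F_3 = 10^(9.29/10) = 8.492, G_3 = 10^(−7.18/10) = 0.1914
Friis cascade:
  F = 1.393 + (1.567 − 1)/53.70 + (8.492 − 1)/416.9 = 1.422
NF = 10 log₁₀(1.422) = 1.53 dB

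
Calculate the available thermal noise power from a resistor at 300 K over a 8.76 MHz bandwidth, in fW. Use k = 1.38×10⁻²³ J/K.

P_n = kTB = 1.38×10⁻²³ × 300 × 8.76×10⁶ = 3.63×10⁻¹⁴ W = 36.3 fW

36.3 fW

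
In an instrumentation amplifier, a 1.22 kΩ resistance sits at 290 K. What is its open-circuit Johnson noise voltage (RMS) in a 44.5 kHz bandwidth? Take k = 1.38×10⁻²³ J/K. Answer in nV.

932 nV

V_n = √(4kTRB)
4kTRB = 4 × 1.38×10⁻²³ × 290 × 1.22×10³ × 4.45×10⁴ = 8.69×10⁻¹³ V²
V_n = √(8.69×10⁻¹³) = 9.32×10⁻⁷ V = 932 nV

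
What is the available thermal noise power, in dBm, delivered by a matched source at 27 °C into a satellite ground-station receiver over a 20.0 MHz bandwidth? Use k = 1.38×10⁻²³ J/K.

−100.8 dBm

T = 27 °C + 273.15 = 300.15 K
P_n = kTB = 1.38×10⁻²³ × 300.15 × 2.00×10⁷ = 8.28×10⁻¹⁴ W
In dBm: 10 log₁₀(8.28×10⁻¹⁴ / 10⁻³) = −100.8 dBm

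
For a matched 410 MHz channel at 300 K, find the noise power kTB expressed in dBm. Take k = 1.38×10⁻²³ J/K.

−87.7 dBm

P_n = kTB = 1.38×10⁻²³ × 300 × 4.10×10⁸ = 1.70×10⁻¹² W
In dBm: 10 log₁₀(1.70×10⁻¹² / 10⁻³) = −87.7 dBm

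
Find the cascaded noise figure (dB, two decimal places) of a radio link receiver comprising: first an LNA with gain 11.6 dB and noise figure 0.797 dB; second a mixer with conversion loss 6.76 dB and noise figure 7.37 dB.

1.79 dB

Convert to linear (a loss of L dB is a gain of −L dB): F_i = 10^(NF_i/10), G_i = 10^(G_i,dB/10)
  Stage 1: F_1 = 10^(0.797/10) = 1.201, G_1 = 10^(11.6/10) = 14.45
  Stage 2: F_2 = 10^(7.37/10) = 5.458, G_2 = 10^(−6.76/10) = 0.2109
Friis cascade:
  F = 1.201 + (5.458 − 1)/14.45 = 1.510
NF = 10 log₁₀(1.510) = 1.79 dB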